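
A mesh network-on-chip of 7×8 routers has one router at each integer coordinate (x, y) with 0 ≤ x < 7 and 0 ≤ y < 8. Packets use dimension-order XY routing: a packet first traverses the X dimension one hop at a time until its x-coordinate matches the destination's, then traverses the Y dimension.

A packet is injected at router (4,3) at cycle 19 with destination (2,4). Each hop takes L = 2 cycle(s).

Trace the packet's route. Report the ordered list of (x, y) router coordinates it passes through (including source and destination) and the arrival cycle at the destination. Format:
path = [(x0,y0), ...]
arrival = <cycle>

path = [(4,3), (3,3), (2,3), (2,4)]
arrival = 25

[0] x=4 y=3 t=19
[1] x=3 y=3 t=21 →W
[2] x=2 y=3 t=23 →W
[3] x=2 y=4 t=25 →N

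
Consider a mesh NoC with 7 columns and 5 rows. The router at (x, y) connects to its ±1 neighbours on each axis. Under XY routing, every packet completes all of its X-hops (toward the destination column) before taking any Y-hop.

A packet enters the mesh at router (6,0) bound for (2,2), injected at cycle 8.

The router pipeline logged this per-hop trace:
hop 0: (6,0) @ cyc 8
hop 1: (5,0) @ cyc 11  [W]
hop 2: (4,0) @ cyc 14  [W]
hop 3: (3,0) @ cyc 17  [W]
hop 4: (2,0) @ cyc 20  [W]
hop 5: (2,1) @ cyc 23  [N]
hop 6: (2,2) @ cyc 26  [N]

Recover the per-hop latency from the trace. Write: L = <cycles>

Between hops 0 and 1 the cycle counter advances 11 − 8 = 3.
That increment is L by definition: L = 3.

L = 3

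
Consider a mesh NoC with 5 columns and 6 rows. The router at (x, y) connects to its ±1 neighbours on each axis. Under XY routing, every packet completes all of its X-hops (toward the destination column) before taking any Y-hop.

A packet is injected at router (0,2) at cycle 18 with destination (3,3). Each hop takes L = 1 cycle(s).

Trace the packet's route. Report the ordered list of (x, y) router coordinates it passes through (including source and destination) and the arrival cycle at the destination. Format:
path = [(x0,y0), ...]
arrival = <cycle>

path = [(0,2), (1,2), (2,2), (3,2), (3,3)]
arrival = 22

t=18: at (0,2)
t=19: at (1,2) after E
t=20: at (2,2) after E
t=21: at (3,2) after E
t=22: at (3,3) after N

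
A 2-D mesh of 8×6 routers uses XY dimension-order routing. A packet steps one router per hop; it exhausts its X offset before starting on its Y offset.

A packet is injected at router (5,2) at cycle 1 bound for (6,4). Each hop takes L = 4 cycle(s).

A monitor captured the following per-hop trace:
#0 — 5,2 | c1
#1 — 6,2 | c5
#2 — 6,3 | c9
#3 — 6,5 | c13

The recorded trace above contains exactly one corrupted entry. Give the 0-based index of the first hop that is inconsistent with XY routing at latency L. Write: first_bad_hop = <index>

first_bad_hop = 3

  1: Δx=+1 Δy=+0 Δt=4 [ok]
  2: Δx=+0 Δy=+1 Δt=4 [ok]
  3: Δx=+0 Δy=+2 Δt=4 [BAD: non-unit step]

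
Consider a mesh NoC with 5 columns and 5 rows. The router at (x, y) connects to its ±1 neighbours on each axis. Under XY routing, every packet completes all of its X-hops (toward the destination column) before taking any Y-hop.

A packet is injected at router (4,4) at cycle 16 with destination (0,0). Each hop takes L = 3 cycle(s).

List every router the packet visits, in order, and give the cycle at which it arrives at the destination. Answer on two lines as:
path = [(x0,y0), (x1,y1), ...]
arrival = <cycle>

path = [(4,4), (3,4), (2,4), (1,4), (0,4), (0,3), (0,2), (0,1), (0,0)]
arrival = 40

t=16: at (4,4)
t=19: at (3,4) after W
t=22: at (2,4) after W
t=25: at (1,4) after W
t=28: at (0,4) after W
t=31: at (0,3) after S
t=34: at (0,2) after S
t=37: at (0,1) after S
t=40: at (0,0) after S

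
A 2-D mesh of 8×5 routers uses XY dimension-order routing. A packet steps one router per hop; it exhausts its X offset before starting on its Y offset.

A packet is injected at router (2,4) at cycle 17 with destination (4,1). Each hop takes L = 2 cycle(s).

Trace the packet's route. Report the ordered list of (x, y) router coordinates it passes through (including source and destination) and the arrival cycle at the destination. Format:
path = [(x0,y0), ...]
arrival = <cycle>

path = [(2,4), (3,4), (4,4), (4,3), (4,2), (4,1)]
arrival = 27

src (2,4)  cyc=17
E→(3,4)  cyc=19
E→(4,4)  cyc=21
S→(4,3)  cyc=23
S→(4,2)  cyc=25
S→(4,1)  cyc=27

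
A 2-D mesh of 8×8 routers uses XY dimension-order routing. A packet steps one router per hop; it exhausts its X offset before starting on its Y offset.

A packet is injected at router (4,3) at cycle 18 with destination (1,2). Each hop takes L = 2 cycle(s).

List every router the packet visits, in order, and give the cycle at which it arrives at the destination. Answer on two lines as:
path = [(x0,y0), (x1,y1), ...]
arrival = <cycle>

path = [(4,3), (3,3), (2,3), (1,3), (1,2)]
arrival = 26

t=18: at (4,3)
t=20: at (3,3) after W
t=22: at (2,3) after W
t=24: at (1,3) after W
t=26: at (1,2) after S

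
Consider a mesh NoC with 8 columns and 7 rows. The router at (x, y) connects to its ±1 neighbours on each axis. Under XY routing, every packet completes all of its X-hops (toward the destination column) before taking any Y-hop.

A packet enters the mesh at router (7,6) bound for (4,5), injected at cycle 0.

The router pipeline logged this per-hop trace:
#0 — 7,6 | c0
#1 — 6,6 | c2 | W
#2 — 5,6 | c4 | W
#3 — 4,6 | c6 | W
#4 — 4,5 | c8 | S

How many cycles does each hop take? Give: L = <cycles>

L = 2

cyc[1] − cyc[0] = 2 − 0 = 2.
That increment is L by definition: L = 2.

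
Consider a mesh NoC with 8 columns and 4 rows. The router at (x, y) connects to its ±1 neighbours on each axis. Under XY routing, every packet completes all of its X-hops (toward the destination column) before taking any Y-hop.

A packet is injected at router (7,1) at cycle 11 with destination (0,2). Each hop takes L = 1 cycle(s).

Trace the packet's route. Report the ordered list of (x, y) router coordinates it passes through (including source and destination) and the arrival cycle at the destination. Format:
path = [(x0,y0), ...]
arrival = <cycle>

#0 — 7,1 | c11
#1 — 6,1 | c12 | W
#2 — 5,1 | c13 | W
#3 — 4,1 | c14 | W
#4 — 3,1 | c15 | W
#5 — 2,1 | c16 | W
#6 — 1,1 | c17 | W
#7 — 0,1 | c18 | W
#8 — 0,2 | c19 | N

path = [(7,1), (6,1), (5,1), (4,1), (3,1), (2,1), (1,1), (0,1), (0,2)]
arrival = 19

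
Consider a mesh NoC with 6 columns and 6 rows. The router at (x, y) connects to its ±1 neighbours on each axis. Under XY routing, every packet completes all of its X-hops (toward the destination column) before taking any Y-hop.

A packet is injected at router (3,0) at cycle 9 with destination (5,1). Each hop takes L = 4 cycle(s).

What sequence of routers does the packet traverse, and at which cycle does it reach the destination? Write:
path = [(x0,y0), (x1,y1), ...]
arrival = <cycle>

path = [(3,0), (4,0), (5,0), (5,1)]
arrival = 21

src (3,0)  cyc=9
E→(4,0)  cyc=13
E→(5,0)  cyc=17
N→(5,1)  cyc=21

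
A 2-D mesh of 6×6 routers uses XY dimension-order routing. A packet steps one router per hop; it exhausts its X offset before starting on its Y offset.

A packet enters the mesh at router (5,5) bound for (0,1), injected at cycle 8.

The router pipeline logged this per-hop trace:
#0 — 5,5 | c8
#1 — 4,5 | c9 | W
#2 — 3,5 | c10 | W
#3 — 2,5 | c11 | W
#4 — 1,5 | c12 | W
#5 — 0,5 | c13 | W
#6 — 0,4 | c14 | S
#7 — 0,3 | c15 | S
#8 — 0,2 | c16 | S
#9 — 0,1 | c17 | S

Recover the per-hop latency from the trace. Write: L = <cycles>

Δcyc across hop 0→1: 9 − 8 = 1.
That increment is L by definition: L = 1.

L = 1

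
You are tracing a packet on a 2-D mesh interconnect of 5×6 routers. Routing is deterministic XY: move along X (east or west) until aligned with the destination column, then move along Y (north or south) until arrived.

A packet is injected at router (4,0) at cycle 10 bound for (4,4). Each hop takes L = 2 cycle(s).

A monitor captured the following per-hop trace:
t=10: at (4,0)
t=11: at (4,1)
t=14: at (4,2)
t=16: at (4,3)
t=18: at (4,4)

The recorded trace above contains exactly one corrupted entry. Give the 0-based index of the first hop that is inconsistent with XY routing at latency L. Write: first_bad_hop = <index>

  1: Δx=+0 Δy=+1 Δt=1 [BAD: Δcyc=1≠L]

first_bad_hop = 1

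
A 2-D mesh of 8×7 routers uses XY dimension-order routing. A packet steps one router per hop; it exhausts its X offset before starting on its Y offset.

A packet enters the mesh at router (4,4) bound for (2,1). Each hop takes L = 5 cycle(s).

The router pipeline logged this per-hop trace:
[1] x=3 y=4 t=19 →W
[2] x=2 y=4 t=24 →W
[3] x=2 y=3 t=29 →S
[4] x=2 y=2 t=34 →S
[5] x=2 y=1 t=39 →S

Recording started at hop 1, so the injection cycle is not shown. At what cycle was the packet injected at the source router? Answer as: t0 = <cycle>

At hop 1 the cycle is 19; in general cyc_k = t0 + kL.
t0 = cyc[1] − L = 19 − 5 = 14.

t0 = 14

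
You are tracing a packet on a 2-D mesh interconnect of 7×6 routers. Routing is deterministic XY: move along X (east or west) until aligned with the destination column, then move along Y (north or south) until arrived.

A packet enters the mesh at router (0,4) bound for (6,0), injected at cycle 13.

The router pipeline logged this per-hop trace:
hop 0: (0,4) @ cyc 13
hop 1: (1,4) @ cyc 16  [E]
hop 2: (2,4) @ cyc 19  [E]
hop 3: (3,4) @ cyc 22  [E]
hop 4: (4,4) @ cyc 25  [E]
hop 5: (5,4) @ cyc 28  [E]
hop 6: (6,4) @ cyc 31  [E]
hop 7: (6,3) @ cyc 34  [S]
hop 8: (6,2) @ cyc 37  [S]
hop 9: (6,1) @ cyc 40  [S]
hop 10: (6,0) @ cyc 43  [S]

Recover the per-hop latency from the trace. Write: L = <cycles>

cyc[1] − cyc[0] = 16 − 13 = 3.
That increment is L by definition: L = 3.

L = 3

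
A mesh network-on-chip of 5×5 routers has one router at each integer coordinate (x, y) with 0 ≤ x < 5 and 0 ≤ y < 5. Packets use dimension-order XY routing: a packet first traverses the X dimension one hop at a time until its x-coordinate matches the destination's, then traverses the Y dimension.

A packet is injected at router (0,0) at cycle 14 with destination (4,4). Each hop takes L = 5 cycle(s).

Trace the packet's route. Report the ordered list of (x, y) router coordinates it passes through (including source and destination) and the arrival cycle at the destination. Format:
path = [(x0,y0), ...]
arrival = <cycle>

path = [(0,0), (1,0), (2,0), (3,0), (4,0), (4,1), (4,2), (4,3), (4,4)]
arrival = 54

src (0,0)  cyc=14
E→(1,0)  cyc=19
E→(2,0)  cyc=24
E→(3,0)  cyc=29
E→(4,0)  cyc=34
N→(4,1)  cyc=39
N→(4,2)  cyc=44
N→(4,3)  cyc=49
N→(4,4)  cyc=54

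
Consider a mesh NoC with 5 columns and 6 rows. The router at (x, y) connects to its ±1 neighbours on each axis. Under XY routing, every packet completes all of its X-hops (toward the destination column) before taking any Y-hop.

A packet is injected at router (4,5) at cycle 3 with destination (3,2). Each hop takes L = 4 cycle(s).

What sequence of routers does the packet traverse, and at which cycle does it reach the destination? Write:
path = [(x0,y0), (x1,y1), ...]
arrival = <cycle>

path = [(4,5), (3,5), (3,4), (3,3), (3,2)]
arrival = 19

[0] x=4 y=5 t=3
[1] x=3 y=5 t=7 →W
[2] x=3 y=4 t=11 →S
[3] x=3 y=3 t=15 →S
[4] x=3 y=2 t=19 →S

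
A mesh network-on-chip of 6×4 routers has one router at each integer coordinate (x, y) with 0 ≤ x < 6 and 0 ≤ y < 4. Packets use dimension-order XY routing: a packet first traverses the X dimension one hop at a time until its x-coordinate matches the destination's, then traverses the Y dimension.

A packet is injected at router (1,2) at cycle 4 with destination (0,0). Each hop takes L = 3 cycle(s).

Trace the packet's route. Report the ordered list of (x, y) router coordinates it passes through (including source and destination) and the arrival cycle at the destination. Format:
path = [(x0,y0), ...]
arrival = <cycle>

[0] x=1 y=2 t=4
[1] x=0 y=2 t=7 →W
[2] x=0 y=1 t=10 →S
[3] x=0 y=0 t=13 →S

path = [(1,2), (0,2), (0,1), (0,0)]
arrival = 13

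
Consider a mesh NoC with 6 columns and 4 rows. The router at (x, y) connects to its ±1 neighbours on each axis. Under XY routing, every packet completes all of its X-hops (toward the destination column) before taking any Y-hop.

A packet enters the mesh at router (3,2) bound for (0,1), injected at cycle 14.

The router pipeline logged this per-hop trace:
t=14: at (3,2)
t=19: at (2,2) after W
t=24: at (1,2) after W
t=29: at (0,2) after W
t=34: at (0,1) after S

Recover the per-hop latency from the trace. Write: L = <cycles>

Δcyc across hop 0→1: 19 − 14 = 5.
Per-hop latency L = Δcyc = 5.

L = 5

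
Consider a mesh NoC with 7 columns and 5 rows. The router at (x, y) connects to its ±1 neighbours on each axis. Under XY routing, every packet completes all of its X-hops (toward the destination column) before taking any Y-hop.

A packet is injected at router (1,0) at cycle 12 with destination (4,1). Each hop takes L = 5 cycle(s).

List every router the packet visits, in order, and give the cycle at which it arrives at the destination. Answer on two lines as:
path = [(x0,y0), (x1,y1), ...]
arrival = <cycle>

path = [(1,0), (2,0), (3,0), (4,0), (4,1)]
arrival = 32

t=12: at (1,0)
t=17: at (2,0) after E
t=22: at (3,0) after E
t=27: at (4,0) after E
t=32: at (4,1) after N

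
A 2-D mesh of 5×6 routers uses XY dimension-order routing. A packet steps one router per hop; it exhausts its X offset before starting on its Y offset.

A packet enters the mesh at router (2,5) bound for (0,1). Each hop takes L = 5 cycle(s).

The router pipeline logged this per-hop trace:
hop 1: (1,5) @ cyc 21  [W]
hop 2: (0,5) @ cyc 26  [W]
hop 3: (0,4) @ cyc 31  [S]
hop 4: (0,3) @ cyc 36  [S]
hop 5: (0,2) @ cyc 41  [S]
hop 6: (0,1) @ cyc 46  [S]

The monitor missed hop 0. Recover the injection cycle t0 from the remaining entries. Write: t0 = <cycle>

t0 = 16

cyc[1] = 21 and cyc[k] = t0 + k·L for every k.
Subtract one hop: t0 = 21 − 5 = 16.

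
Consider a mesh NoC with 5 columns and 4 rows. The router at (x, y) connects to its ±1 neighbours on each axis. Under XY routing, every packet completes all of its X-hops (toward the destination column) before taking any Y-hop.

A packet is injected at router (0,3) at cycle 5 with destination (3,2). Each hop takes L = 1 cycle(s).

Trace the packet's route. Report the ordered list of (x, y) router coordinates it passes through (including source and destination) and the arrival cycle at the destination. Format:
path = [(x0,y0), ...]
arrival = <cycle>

path = [(0,3), (1,3), (2,3), (3,3), (3,2)]
arrival = 9

hop 0: (0,3) @ cyc 5
hop 1: (1,3) @ cyc 6  [E]
hop 2: (2,3) @ cyc 7  [E]
hop 3: (3,3) @ cyc 8  [E]
hop 4: (3,2) @ cyc 9  [S]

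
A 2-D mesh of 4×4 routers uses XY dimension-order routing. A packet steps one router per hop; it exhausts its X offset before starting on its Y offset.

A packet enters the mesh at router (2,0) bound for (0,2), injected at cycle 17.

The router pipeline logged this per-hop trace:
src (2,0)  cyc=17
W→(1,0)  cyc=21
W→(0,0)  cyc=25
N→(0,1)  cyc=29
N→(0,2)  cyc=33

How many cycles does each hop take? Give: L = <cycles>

From hop 0 (17) to hop 1 (21): +4 cycles.
That increment is L by definition: L = 4.

L = 4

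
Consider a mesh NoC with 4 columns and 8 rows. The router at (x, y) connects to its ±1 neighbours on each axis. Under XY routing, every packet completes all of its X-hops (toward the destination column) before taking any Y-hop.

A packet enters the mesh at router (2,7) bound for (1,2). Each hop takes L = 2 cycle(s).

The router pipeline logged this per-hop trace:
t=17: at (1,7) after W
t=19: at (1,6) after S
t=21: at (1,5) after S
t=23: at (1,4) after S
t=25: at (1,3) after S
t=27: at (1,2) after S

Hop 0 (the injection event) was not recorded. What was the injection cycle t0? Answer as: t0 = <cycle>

t0 = 15

At hop 1 the cycle is 17; in general cyc_k = t0 + kL.
Subtract one hop: t0 = 17 − 2 = 15.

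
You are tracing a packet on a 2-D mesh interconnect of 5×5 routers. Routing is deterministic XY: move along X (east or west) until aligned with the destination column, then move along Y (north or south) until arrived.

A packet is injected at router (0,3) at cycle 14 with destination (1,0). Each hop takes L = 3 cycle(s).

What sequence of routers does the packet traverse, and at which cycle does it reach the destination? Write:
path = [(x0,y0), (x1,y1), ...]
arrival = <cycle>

[0] x=0 y=3 t=14
[1] x=1 y=3 t=17 →E
[2] x=1 y=2 t=20 →S
[3] x=1 y=1 t=23 →S
[4] x=1 y=0 t=26 →S

path = [(0,3), (1,3), (1,2), (1,1), (1,0)]
arrival = 26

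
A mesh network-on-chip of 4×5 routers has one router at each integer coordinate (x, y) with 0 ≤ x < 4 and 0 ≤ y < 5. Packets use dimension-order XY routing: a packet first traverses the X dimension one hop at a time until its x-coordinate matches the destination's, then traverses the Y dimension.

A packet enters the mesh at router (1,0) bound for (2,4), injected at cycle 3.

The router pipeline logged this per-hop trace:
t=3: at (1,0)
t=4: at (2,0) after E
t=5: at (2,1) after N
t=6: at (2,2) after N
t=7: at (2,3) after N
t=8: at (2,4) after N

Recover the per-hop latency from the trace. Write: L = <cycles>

Between hops 0 and 1 the cycle counter advances 4 − 3 = 1.
That increment is L by definition: L = 1.

L = 1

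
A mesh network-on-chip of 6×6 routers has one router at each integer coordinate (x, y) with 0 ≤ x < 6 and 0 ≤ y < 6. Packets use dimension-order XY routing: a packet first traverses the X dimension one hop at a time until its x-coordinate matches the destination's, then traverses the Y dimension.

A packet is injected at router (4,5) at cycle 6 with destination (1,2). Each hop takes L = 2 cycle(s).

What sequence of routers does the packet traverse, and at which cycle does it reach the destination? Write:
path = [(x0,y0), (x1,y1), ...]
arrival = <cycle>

hop 0: (4,5) @ cyc 6
hop 1: (3,5) @ cyc 8  [W]
hop 2: (2,5) @ cyc 10  [W]
hop 3: (1,5) @ cyc 12  [W]
hop 4: (1,4) @ cyc 14  [S]
hop 5: (1,3) @ cyc 16  [S]
hop 6: (1,2) @ cyc 18  [S]

path = [(4,5), (3,5), (2,5), (1,5), (1,4), (1,3), (1,2)]
arrival = 18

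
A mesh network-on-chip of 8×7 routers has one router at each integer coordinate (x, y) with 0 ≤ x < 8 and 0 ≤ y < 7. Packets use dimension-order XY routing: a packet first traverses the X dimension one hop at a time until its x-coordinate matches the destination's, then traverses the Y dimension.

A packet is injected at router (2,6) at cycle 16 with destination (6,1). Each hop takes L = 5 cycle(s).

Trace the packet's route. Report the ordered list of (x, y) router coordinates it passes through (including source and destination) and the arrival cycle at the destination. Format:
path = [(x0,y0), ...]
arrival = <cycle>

src (2,6)  cyc=16
E→(3,6)  cyc=21
E→(4,6)  cyc=26
E→(5,6)  cyc=31
E→(6,6)  cyc=36
S→(6,5)  cyc=41
S→(6,4)  cyc=46
S→(6,3)  cyc=51
S→(6,2)  cyc=56
S→(6,1)  cyc=61

path = [(2,6), (3,6), (4,6), (5,6), (6,6), (6,5), (6,4), (6,3), (6,2), (6,1)]
arrival = 61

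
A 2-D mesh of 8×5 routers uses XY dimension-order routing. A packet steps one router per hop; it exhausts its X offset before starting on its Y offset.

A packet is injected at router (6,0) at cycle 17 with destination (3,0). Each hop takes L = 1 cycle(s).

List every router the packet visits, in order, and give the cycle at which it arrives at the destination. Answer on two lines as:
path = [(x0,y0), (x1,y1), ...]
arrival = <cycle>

src (6,0)  cyc=17
W→(5,0)  cyc=18
W→(4,0)  cyc=19
W→(3,0)  cyc=20

path = [(6,0), (5,0), (4,0), (3,0)]
arrival = 20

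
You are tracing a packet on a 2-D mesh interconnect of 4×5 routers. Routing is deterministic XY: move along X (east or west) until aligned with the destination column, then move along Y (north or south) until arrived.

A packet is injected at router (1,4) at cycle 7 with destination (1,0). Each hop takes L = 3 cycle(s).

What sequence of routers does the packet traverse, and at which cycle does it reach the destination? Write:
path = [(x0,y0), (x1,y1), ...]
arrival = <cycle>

path = [(1,4), (1,3), (1,2), (1,1), (1,0)]
arrival = 19

src (1,4)  cyc=7
S→(1,3)  cyc=10
S→(1,2)  cyc=13
S→(1,1)  cyc=16
S→(1,0)  cyc=19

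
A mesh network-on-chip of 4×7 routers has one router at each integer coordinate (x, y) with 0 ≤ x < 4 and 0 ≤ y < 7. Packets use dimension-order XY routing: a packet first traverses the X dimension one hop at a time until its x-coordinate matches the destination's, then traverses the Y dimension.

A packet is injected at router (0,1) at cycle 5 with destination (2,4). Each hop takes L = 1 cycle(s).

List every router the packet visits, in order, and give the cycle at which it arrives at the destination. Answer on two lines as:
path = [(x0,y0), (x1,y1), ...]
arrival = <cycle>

t=5: at (0,1)
t=6: at (1,1) after E
t=7: at (2,1) after E
t=8: at (2,2) after N
t=9: at (2,3) after N
t=10: at (2,4) after N

path = [(0,1), (1,1), (2,1), (2,2), (2,3), (2,4)]
arrival = 10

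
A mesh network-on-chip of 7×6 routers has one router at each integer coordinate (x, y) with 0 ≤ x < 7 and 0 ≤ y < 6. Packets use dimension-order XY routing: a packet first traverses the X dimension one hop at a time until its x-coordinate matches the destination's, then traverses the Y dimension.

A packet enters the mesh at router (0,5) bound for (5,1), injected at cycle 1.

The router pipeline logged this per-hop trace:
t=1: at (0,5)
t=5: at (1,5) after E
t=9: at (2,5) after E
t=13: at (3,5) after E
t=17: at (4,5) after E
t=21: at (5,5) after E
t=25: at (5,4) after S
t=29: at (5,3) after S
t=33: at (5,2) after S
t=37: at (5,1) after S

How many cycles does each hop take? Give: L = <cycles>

L = 4

cyc[1] − cyc[0] = 5 − 1 = 4.
Per-hop latency L = Δcyc = 4.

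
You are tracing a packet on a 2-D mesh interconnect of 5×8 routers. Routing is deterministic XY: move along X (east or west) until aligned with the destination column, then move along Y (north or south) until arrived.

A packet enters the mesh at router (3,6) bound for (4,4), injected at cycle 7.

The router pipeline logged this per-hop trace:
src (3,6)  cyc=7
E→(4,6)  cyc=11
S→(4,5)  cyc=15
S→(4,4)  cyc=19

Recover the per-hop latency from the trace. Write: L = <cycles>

L = 4

cyc[1] − cyc[0] = 11 − 7 = 4.
Per-hop latency L = Δcyc = 4.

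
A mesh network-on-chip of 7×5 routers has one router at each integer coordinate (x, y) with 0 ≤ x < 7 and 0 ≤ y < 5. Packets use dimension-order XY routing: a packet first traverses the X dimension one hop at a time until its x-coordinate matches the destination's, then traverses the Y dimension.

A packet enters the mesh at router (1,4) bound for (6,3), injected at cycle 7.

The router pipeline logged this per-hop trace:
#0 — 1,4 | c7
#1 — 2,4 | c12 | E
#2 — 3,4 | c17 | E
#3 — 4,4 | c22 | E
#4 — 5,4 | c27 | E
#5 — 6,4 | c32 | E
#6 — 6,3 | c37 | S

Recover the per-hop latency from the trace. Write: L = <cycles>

L = 5

cyc[1] − cyc[0] = 12 − 7 = 5.
Per-hop latency L = Δcyc = 5.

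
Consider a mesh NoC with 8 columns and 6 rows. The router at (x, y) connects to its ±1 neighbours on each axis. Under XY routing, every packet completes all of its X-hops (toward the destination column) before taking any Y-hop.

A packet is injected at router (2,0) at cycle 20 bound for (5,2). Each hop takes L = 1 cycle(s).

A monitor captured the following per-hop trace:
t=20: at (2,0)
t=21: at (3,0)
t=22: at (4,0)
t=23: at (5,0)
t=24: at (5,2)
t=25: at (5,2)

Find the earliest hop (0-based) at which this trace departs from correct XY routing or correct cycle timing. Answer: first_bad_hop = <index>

first_bad_hop = 4

  1: Δx=+1 Δy=+0 Δt=1 [ok]
  2: Δx=+1 Δy=+0 Δt=1 [ok]
  3: Δx=+1 Δy=+0 Δt=1 [ok]
  4: Δx=+0 Δy=+2 Δt=1 [BAD: non-unit step]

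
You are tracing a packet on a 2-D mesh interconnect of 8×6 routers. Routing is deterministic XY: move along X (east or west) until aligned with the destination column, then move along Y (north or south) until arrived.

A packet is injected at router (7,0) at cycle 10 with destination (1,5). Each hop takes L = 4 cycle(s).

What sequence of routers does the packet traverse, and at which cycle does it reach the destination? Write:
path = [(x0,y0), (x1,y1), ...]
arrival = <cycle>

path = [(7,0), (6,0), (5,0), (4,0), (3,0), (2,0), (1,0), (1,1), (1,2), (1,3), (1,4), (1,5)]
arrival = 54

hop 0: (7,0) @ cyc 10
hop 1: (6,0) @ cyc 14  [W]
hop 2: (5,0) @ cyc 18  [W]
hop 3: (4,0) @ cyc 22  [W]
hop 4: (3,0) @ cyc 26  [W]
hop 5: (2,0) @ cyc 30  [W]
hop 6: (1,0) @ cyc 34  [W]
hop 7: (1,1) @ cyc 38  [N]
hop 8: (1,2) @ cyc 42  [N]
hop 9: (1,3) @ cyc 46  [N]
hop 10: (1,4) @ cyc 50  [N]
hop 11: (1,5) @ cyc 54  [N]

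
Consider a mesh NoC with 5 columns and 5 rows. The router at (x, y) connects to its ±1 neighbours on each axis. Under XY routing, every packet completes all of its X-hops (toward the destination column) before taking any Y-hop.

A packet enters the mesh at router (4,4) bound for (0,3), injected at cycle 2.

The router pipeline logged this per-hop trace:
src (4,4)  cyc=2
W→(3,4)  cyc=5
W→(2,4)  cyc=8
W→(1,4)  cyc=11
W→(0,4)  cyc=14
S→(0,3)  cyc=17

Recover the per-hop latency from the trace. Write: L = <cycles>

Between hops 0 and 1 the cycle counter advances 5 − 2 = 3.
Each hop adds L, hence L = 3.

L = 3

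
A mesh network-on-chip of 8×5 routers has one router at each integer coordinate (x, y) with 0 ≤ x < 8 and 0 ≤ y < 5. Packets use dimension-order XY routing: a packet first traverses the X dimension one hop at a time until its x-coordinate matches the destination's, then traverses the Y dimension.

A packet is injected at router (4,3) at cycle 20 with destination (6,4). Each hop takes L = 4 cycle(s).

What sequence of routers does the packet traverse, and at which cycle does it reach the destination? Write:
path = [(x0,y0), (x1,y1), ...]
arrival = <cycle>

t=20: at (4,3)
t=24: at (5,3) after E
t=28: at (6,3) after E
t=32: at (6,4) after N

path = [(4,3), (5,3), (6,3), (6,4)]
arrival = 32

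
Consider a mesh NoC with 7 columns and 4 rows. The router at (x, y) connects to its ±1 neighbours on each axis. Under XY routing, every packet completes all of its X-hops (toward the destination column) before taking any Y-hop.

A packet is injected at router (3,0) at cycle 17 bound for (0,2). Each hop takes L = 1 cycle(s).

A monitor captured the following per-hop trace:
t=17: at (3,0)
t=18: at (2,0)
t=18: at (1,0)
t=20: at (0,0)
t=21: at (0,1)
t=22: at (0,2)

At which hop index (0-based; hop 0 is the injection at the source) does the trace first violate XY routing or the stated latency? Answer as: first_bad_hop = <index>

check 1→ d=(-1,0) cyc+1: ok
check 2→ d=(-1,0) cyc+0: BAD: Δcyc=0≠L

first_bad_hop = 2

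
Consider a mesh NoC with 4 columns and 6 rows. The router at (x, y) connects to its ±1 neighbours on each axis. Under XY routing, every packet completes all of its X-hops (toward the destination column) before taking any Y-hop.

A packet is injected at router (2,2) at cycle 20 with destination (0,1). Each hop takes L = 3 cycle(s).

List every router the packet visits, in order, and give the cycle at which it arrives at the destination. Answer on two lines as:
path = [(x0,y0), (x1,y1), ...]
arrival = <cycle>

src (2,2)  cyc=20
W→(1,2)  cyc=23
W→(0,2)  cyc=26
S→(0,1)  cyc=29

path = [(2,2), (1,2), (0,2), (0,1)]
arrival = 29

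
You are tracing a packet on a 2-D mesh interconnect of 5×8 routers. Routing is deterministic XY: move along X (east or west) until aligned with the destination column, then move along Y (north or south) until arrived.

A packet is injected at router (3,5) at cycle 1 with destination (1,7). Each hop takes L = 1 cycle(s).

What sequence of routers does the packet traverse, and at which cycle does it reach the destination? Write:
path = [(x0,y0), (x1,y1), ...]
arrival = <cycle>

path = [(3,5), (2,5), (1,5), (1,6), (1,7)]
arrival = 5

  0. router=(3,5) cycle=1 (inject)
  1. router=(2,5) cycle=2 dir=W
  2. router=(1,5) cycle=3 dir=W
  3. router=(1,6) cycle=4 dir=N
  4. router=(1,7) cycle=5 dir=N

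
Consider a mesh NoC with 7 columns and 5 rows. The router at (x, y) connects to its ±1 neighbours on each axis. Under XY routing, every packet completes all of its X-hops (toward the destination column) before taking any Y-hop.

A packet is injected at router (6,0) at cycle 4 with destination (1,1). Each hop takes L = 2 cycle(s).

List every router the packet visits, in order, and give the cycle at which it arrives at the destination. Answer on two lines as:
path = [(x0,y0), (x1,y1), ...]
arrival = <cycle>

path = [(6,0), (5,0), (4,0), (3,0), (2,0), (1,0), (1,1)]
arrival = 16

hop 0: (6,0) @ cyc 4
hop 1: (5,0) @ cyc 6  [W]
hop 2: (4,0) @ cyc 8  [W]
hop 3: (3,0) @ cyc 10  [W]
hop 4: (2,0) @ cyc 12  [W]
hop 5: (1,0) @ cyc 14  [W]
hop 6: (1,1) @ cyc 16  [N]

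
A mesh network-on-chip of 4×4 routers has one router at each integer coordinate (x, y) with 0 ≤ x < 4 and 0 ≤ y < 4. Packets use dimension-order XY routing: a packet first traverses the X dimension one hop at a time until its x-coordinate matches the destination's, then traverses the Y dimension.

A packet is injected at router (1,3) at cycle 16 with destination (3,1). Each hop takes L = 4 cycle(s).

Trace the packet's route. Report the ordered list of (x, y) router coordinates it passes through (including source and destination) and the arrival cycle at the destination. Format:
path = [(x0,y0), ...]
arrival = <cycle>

  0. router=(1,3) cycle=16 (inject)
  1. router=(2,3) cycle=20 dir=E
  2. router=(3,3) cycle=24 dir=E
  3. router=(3,2) cycle=28 dir=S
  4. router=(3,1) cycle=32 dir=S

path = [(1,3), (2,3), (3,3), (3,2), (3,1)]
arrival = 32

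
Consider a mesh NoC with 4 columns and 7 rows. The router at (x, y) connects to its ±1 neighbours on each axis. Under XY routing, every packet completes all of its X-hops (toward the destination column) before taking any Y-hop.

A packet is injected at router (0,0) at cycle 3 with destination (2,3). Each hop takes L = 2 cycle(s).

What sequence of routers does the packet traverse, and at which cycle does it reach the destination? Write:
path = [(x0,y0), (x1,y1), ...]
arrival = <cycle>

path = [(0,0), (1,0), (2,0), (2,1), (2,2), (2,3)]
arrival = 13

t=3: at (0,0)
t=5: at (1,0) after E
t=7: at (2,0) after E
t=9: at (2,1) after N
t=11: at (2,2) after N
t=13: at (2,3) after N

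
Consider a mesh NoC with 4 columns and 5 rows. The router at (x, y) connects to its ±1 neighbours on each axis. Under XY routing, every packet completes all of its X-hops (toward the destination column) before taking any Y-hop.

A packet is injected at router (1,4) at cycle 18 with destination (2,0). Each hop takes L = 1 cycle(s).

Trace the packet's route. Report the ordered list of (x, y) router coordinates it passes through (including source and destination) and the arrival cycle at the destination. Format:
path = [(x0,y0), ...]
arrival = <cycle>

  0. router=(1,4) cycle=18 (inject)
  1. router=(2,4) cycle=19 dir=E
  2. router=(2,3) cycle=20 dir=S
  3. router=(2,2) cycle=21 dir=S
  4. router=(2,1) cycle=22 dir=S
  5. router=(2,0) cycle=23 dir=S

path = [(1,4), (2,4), (2,3), (2,2), (2,1), (2,0)]
arrival = 23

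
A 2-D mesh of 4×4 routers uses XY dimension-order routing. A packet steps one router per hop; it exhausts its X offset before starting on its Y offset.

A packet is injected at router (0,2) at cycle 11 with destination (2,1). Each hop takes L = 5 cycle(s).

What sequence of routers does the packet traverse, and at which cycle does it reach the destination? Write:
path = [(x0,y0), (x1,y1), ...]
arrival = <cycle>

#0 — 0,2 | c11
#1 — 1,2 | c16 | E
#2 — 2,2 | c21 | E
#3 — 2,1 | c26 | S

path = [(0,2), (1,2), (2,2), (2,1)]
arrival = 26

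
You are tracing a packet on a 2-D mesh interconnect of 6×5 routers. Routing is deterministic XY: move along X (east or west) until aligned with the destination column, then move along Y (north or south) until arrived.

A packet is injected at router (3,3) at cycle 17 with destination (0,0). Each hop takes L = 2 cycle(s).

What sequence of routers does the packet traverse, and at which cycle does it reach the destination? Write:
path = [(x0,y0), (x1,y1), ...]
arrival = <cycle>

path = [(3,3), (2,3), (1,3), (0,3), (0,2), (0,1), (0,0)]
arrival = 29

t=17: at (3,3)
t=19: at (2,3) after W
t=21: at (1,3) after W
t=23: at (0,3) after W
t=25: at (0,2) after S
t=27: at (0,1) after S
t=29: at (0,0) after S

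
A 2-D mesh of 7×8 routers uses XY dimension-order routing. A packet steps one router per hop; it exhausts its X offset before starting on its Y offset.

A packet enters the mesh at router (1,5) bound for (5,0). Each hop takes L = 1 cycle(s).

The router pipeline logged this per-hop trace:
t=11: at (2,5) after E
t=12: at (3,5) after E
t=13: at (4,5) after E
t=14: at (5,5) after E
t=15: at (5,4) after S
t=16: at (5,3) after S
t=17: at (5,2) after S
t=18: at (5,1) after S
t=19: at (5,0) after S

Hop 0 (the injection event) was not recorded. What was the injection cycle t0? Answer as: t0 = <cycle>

t0 = 10

Hop 1 reached at cycle 11; hop k is at t0 + k·L.
So t0 = 11 − 1·1 = 10.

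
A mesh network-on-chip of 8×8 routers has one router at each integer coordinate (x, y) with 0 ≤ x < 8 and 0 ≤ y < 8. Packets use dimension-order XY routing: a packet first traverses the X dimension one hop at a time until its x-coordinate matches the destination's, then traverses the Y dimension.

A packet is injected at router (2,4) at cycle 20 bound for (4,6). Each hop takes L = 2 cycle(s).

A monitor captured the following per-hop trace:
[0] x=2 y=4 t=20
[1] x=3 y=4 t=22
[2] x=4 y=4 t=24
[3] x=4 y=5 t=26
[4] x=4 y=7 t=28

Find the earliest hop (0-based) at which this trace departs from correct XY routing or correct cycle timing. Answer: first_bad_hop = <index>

check 1→ d=(1,0) cyc+2: ok
check 2→ d=(1,0) cyc+2: ok
check 3→ d=(0,1) cyc+2: ok
check 4→ d=(0,2) cyc+2: BAD: non-unit step

first_bad_hop = 4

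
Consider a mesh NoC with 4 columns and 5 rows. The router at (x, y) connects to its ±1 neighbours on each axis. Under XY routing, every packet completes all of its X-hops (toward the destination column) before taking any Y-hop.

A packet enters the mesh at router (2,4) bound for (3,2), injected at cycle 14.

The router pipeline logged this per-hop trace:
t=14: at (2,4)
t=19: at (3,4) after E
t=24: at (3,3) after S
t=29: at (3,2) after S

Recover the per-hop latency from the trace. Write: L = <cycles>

L = 5

cyc[1] − cyc[0] = 19 − 14 = 5.
One hop costs L cycles, so L = 5.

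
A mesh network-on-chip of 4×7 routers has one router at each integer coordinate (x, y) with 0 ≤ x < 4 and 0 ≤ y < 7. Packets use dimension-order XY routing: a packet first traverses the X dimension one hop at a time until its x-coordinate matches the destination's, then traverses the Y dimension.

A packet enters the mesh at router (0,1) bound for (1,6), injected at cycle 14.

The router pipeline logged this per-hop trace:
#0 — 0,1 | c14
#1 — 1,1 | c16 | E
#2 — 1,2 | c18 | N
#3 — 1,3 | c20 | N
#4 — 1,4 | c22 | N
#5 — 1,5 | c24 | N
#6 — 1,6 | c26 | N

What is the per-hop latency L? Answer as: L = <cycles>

Δcyc across hop 0→1: 16 − 14 = 2.
Per-hop latency L = Δcyc = 2.

L = 2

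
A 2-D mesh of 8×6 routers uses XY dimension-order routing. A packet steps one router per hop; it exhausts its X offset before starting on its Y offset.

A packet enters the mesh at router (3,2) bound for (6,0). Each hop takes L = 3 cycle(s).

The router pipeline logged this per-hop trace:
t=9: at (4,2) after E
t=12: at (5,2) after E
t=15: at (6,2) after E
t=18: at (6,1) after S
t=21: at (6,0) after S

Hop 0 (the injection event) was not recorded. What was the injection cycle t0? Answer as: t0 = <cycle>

Hop 1 reached at cycle 9; hop k is at t0 + k·L.
Therefore t0 = 9 − L = 6.

t0 = 6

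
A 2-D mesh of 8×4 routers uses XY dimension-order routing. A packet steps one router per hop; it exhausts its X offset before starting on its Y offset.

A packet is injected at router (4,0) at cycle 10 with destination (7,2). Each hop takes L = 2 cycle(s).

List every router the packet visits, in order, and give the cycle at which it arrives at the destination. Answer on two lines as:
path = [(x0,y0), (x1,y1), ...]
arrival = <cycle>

path = [(4,0), (5,0), (6,0), (7,0), (7,1), (7,2)]
arrival = 20

src (4,0)  cyc=10
E→(5,0)  cyc=12
E→(6,0)  cyc=14
E→(7,0)  cyc=16
N→(7,1)  cyc=18
N→(7,2)  cyc=20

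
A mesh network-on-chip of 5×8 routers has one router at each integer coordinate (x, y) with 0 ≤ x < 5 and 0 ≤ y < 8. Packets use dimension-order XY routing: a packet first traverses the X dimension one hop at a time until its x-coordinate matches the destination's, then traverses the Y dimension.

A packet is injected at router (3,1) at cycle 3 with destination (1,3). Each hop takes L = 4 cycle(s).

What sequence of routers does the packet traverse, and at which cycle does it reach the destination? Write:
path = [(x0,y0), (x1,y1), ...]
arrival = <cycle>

t=3: at (3,1)
t=7: at (2,1) after W
t=11: at (1,1) after W
t=15: at (1,2) after N
t=19: at (1,3) after N

path = [(3,1), (2,1), (1,1), (1,2), (1,3)]
arrival = 19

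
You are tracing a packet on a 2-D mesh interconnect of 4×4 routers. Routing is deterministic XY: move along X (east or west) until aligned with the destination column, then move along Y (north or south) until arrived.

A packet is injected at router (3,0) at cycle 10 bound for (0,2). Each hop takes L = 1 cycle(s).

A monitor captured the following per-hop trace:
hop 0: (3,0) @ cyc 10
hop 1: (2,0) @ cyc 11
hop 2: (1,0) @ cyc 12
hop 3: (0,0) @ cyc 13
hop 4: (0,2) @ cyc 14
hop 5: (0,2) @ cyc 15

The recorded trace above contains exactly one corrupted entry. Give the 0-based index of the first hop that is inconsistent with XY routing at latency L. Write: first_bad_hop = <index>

hop 1: step (-1,+0), +1 cyc — ok
hop 2: step (-1,+0), +1 cyc — ok
hop 3: step (-1,+0), +1 cyc — ok
hop 4: step (+0,+2), +1 cyc — BAD: non-unit step

first_bad_hop = 4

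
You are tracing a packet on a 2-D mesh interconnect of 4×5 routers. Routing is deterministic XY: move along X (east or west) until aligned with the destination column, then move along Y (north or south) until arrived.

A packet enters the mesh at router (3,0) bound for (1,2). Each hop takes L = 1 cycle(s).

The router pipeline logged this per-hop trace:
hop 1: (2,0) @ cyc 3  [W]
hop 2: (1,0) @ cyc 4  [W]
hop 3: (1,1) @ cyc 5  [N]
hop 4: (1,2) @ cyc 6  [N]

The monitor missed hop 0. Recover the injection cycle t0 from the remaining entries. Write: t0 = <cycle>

t0 = 2

The first recorded entry is hop 1 at cycle 3.
t0 = cyc[1] − L = 3 − 1 = 2.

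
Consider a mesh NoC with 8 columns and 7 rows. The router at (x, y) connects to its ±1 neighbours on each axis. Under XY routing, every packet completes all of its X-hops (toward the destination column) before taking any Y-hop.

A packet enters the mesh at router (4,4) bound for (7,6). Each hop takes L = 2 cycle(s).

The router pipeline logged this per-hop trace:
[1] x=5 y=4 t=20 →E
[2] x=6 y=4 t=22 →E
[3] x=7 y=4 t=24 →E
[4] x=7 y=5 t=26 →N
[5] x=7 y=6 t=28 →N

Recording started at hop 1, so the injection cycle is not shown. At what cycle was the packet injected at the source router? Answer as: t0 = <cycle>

t0 = 18

Hop 1 reached at cycle 20; hop k is at t0 + k·L.
t0 = cyc[1] − L = 20 − 2 = 18.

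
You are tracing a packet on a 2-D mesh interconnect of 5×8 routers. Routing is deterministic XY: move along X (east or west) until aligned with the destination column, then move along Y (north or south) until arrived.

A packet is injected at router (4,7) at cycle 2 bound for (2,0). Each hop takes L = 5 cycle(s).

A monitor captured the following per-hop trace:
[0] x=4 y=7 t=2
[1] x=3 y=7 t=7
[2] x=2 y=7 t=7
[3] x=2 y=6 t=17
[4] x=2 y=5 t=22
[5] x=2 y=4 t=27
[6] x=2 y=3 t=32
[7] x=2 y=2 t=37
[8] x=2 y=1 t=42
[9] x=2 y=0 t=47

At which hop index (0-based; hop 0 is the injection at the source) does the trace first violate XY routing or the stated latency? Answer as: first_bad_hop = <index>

first_bad_hop = 2

[1] (-1,+0) / 5c ⇒ ok
[2] (-1,+0) / 0c ⇒ BAD: Δcyc=0≠L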